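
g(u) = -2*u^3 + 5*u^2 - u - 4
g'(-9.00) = -577.00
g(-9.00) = 1868.00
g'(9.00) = -397.00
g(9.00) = -1066.00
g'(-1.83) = -39.39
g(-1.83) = 26.83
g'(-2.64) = -69.22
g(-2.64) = 70.29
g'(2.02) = -5.28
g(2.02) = -2.10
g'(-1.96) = -43.65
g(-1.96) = 32.23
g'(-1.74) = -36.57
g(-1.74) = 23.41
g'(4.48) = -76.62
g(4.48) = -87.96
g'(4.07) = -59.69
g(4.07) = -60.08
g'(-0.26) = -4.01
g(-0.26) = -3.37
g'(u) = -6*u^2 + 10*u - 1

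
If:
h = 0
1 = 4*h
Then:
No Solution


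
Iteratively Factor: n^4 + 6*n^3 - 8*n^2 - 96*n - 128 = (n + 4)*(n^3 + 2*n^2 - 16*n - 32) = (n - 4)*(n + 4)*(n^2 + 6*n + 8) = (n - 4)*(n + 4)^2*(n + 2)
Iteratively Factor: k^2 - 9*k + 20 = (k - 5)*(k - 4)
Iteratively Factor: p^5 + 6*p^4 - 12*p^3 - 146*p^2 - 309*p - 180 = (p + 1)*(p^4 + 5*p^3 - 17*p^2 - 129*p - 180) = (p + 1)*(p + 3)*(p^3 + 2*p^2 - 23*p - 60) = (p + 1)*(p + 3)^2*(p^2 - p - 20) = (p + 1)*(p + 3)^2*(p + 4)*(p - 5)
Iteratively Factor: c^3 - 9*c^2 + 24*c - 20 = (c - 2)*(c^2 - 7*c + 10) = (c - 2)^2*(c - 5)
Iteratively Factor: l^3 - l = (l)*(l^2 - 1) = l*(l - 1)*(l + 1)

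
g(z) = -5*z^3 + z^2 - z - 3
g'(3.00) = -130.00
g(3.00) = -132.00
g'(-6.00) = -553.00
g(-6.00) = 1119.00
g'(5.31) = -413.32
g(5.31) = -728.72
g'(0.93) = -12.11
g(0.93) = -7.09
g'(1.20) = -20.20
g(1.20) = -11.40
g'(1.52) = -32.62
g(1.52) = -19.77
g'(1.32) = -24.50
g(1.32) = -14.08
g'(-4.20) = -274.00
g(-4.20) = 389.28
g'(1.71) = -41.44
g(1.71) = -26.79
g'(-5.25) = -424.94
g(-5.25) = 753.33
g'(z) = -15*z^2 + 2*z - 1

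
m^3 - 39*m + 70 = (m - 5)*(m - 2)*(m + 7)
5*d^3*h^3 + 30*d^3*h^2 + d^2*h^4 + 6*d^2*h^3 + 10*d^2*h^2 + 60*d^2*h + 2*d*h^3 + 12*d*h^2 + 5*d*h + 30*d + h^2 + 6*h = (5*d + h)*(h + 6)*(d*h + 1)^2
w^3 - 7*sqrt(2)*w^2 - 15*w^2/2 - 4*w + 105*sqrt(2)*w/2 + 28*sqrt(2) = (w - 8)*(w + 1/2)*(w - 7*sqrt(2))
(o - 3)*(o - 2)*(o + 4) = o^3 - o^2 - 14*o + 24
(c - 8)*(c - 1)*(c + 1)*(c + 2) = c^4 - 6*c^3 - 17*c^2 + 6*c + 16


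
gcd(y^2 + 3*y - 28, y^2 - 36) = 1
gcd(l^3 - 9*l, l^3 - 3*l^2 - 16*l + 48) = l - 3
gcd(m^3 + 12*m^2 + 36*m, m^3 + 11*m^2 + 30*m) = m^2 + 6*m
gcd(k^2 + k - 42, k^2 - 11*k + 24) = 1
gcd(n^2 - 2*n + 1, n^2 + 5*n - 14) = 1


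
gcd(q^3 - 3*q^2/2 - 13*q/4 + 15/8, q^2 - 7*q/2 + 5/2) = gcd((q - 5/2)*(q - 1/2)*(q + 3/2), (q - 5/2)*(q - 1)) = q - 5/2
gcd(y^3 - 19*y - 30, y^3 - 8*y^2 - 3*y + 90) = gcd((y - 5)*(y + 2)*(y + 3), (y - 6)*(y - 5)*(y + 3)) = y^2 - 2*y - 15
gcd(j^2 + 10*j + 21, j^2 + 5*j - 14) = j + 7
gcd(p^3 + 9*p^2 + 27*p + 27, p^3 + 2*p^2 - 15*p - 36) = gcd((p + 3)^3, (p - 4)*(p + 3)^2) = p^2 + 6*p + 9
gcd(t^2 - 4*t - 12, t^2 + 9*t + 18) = 1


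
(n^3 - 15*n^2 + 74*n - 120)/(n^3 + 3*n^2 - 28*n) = (n^2 - 11*n + 30)/(n*(n + 7))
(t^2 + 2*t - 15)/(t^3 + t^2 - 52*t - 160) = (t - 3)/(t^2 - 4*t - 32)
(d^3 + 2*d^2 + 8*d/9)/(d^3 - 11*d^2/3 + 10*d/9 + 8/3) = d*(3*d + 4)/(3*d^2 - 13*d + 12)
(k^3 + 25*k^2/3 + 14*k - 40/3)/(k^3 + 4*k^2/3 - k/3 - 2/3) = (k^2 + 9*k + 20)/(k^2 + 2*k + 1)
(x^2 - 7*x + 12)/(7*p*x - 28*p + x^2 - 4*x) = (x - 3)/(7*p + x)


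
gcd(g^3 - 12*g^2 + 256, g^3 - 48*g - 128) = g^2 - 4*g - 32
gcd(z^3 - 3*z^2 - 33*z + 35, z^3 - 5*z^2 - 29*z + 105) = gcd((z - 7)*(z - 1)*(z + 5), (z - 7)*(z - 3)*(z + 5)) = z^2 - 2*z - 35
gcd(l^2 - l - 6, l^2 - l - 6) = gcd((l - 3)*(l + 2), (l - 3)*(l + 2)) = l^2 - l - 6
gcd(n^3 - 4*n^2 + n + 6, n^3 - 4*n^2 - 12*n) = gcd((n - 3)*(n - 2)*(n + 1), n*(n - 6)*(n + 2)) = 1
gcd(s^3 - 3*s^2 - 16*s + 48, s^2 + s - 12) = s^2 + s - 12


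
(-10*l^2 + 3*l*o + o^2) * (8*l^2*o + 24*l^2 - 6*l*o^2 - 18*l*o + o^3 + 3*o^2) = -80*l^4*o - 240*l^4 + 84*l^3*o^2 + 252*l^3*o - 20*l^2*o^3 - 60*l^2*o^2 - 3*l*o^4 - 9*l*o^3 + o^5 + 3*o^4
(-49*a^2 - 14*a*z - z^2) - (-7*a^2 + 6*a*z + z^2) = -42*a^2 - 20*a*z - 2*z^2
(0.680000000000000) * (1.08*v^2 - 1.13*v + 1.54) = 0.7344*v^2 - 0.7684*v + 1.0472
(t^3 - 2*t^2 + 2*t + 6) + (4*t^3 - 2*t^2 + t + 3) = 5*t^3 - 4*t^2 + 3*t + 9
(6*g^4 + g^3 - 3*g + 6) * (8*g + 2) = 48*g^5 + 20*g^4 + 2*g^3 - 24*g^2 + 42*g + 12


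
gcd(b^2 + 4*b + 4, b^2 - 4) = b + 2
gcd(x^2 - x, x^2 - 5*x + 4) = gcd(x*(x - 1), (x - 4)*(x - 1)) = x - 1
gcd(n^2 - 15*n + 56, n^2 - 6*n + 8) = 1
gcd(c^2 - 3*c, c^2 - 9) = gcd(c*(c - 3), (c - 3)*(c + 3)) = c - 3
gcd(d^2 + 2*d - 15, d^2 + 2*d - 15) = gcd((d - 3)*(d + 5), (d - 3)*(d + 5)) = d^2 + 2*d - 15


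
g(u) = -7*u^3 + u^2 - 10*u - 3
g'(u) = -21*u^2 + 2*u - 10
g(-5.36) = 1157.26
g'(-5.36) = -624.04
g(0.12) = -4.20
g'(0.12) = -10.06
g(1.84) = -61.62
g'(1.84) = -77.42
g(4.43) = -636.24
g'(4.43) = -413.26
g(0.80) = -13.94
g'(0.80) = -21.84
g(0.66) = -11.18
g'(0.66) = -17.83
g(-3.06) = 237.53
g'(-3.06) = -212.76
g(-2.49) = 136.17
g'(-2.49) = -145.18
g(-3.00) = 225.00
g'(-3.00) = -205.00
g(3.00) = -213.00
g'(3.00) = -193.00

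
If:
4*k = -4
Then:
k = -1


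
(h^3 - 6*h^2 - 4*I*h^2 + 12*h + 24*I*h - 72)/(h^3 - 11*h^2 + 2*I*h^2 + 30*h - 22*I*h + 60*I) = (h - 6*I)/(h - 5)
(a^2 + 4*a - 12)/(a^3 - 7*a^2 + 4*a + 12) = (a + 6)/(a^2 - 5*a - 6)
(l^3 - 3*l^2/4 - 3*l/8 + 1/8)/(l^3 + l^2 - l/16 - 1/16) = 2*(2*l^2 - l - 1)/(4*l^2 + 5*l + 1)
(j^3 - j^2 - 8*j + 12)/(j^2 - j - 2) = (j^2 + j - 6)/(j + 1)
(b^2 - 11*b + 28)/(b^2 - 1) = (b^2 - 11*b + 28)/(b^2 - 1)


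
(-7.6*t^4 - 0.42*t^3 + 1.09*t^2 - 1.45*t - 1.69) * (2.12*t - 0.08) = -16.112*t^5 - 0.2824*t^4 + 2.3444*t^3 - 3.1612*t^2 - 3.4668*t + 0.1352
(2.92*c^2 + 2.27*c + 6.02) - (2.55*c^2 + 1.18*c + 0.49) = 0.37*c^2 + 1.09*c + 5.53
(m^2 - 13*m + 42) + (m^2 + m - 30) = 2*m^2 - 12*m + 12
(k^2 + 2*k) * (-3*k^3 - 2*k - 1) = -3*k^5 - 6*k^4 - 2*k^3 - 5*k^2 - 2*k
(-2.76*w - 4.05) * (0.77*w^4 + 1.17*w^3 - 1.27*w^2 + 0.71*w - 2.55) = -2.1252*w^5 - 6.3477*w^4 - 1.2333*w^3 + 3.1839*w^2 + 4.1625*w + 10.3275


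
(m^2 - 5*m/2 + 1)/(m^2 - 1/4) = 2*(m - 2)/(2*m + 1)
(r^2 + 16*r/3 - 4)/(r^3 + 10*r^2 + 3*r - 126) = (r - 2/3)/(r^2 + 4*r - 21)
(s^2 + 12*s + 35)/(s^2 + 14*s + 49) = (s + 5)/(s + 7)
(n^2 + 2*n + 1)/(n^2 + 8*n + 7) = (n + 1)/(n + 7)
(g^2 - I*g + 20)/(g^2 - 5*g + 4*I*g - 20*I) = (g - 5*I)/(g - 5)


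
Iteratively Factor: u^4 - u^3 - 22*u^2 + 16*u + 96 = (u + 4)*(u^3 - 5*u^2 - 2*u + 24) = (u - 4)*(u + 4)*(u^2 - u - 6) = (u - 4)*(u + 2)*(u + 4)*(u - 3)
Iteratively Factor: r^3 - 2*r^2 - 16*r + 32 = (r - 4)*(r^2 + 2*r - 8) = (r - 4)*(r - 2)*(r + 4)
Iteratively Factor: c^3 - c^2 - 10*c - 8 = (c - 4)*(c^2 + 3*c + 2) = (c - 4)*(c + 1)*(c + 2)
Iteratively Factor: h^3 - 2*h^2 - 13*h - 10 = (h + 1)*(h^2 - 3*h - 10) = (h + 1)*(h + 2)*(h - 5)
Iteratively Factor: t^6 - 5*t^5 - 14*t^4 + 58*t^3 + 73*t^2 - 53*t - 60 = (t - 1)*(t^5 - 4*t^4 - 18*t^3 + 40*t^2 + 113*t + 60) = (t - 5)*(t - 1)*(t^4 + t^3 - 13*t^2 - 25*t - 12) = (t - 5)*(t - 1)*(t + 1)*(t^3 - 13*t - 12) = (t - 5)*(t - 4)*(t - 1)*(t + 1)*(t^2 + 4*t + 3) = (t - 5)*(t - 4)*(t - 1)*(t + 1)^2*(t + 3)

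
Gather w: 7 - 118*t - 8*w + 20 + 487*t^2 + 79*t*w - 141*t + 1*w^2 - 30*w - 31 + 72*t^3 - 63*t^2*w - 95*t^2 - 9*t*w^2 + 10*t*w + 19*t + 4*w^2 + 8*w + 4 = 72*t^3 + 392*t^2 - 240*t + w^2*(5 - 9*t) + w*(-63*t^2 + 89*t - 30)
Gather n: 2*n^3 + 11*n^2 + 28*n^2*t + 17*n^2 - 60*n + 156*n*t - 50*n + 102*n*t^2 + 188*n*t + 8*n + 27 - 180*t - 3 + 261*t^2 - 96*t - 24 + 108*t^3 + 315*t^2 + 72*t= 2*n^3 + n^2*(28*t + 28) + n*(102*t^2 + 344*t - 102) + 108*t^3 + 576*t^2 - 204*t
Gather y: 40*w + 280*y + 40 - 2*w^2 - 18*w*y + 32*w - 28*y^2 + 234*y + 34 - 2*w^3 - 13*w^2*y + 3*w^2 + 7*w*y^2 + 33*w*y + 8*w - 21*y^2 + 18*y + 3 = -2*w^3 + w^2 + 80*w + y^2*(7*w - 49) + y*(-13*w^2 + 15*w + 532) + 77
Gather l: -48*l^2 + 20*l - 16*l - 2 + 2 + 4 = -48*l^2 + 4*l + 4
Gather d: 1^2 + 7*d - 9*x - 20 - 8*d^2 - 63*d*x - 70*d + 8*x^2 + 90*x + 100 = -8*d^2 + d*(-63*x - 63) + 8*x^2 + 81*x + 81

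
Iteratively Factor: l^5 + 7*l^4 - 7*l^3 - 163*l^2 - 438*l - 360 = (l + 4)*(l^4 + 3*l^3 - 19*l^2 - 87*l - 90) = (l - 5)*(l + 4)*(l^3 + 8*l^2 + 21*l + 18) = (l - 5)*(l + 3)*(l + 4)*(l^2 + 5*l + 6) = (l - 5)*(l + 2)*(l + 3)*(l + 4)*(l + 3)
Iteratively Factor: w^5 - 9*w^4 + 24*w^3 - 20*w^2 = (w - 2)*(w^4 - 7*w^3 + 10*w^2) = (w - 2)^2*(w^3 - 5*w^2) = (w - 5)*(w - 2)^2*(w^2) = w*(w - 5)*(w - 2)^2*(w)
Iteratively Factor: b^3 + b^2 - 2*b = (b - 1)*(b^2 + 2*b) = (b - 1)*(b + 2)*(b)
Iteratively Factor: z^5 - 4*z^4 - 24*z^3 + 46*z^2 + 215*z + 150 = (z - 5)*(z^4 + z^3 - 19*z^2 - 49*z - 30) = (z - 5)^2*(z^3 + 6*z^2 + 11*z + 6) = (z - 5)^2*(z + 1)*(z^2 + 5*z + 6) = (z - 5)^2*(z + 1)*(z + 2)*(z + 3)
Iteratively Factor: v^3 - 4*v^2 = (v)*(v^2 - 4*v) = v^2*(v - 4)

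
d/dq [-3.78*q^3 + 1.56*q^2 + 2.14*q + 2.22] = -11.34*q^2 + 3.12*q + 2.14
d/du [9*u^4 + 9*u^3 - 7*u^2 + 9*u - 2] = 36*u^3 + 27*u^2 - 14*u + 9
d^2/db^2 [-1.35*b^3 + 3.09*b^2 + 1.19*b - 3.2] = 6.18 - 8.1*b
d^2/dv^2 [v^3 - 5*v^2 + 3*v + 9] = 6*v - 10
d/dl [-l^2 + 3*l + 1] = 3 - 2*l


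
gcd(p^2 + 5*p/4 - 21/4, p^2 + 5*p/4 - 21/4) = p^2 + 5*p/4 - 21/4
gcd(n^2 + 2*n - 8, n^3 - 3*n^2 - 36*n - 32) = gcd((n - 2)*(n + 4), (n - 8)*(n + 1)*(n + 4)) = n + 4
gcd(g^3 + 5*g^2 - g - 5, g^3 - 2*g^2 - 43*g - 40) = g^2 + 6*g + 5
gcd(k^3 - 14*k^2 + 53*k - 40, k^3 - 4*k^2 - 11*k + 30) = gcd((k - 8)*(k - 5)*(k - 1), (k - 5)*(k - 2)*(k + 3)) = k - 5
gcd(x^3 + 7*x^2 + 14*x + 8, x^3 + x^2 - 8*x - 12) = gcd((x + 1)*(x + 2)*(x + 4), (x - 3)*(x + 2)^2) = x + 2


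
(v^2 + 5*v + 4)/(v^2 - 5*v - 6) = (v + 4)/(v - 6)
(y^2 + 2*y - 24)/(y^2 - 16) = (y + 6)/(y + 4)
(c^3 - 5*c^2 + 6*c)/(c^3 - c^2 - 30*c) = (-c^2 + 5*c - 6)/(-c^2 + c + 30)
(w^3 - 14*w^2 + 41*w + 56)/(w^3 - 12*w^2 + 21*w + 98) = (w^2 - 7*w - 8)/(w^2 - 5*w - 14)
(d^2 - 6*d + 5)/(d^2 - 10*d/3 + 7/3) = 3*(d - 5)/(3*d - 7)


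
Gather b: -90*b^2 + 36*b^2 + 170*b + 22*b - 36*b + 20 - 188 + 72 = -54*b^2 + 156*b - 96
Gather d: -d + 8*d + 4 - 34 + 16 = 7*d - 14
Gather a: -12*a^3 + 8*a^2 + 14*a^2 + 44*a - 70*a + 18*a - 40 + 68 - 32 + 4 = -12*a^3 + 22*a^2 - 8*a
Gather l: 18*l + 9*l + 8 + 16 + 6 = 27*l + 30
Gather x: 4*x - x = 3*x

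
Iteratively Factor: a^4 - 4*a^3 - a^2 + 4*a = (a - 1)*(a^3 - 3*a^2 - 4*a) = (a - 1)*(a + 1)*(a^2 - 4*a) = (a - 4)*(a - 1)*(a + 1)*(a)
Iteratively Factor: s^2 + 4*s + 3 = (s + 1)*(s + 3)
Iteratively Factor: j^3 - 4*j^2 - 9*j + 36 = (j - 3)*(j^2 - j - 12) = (j - 3)*(j + 3)*(j - 4)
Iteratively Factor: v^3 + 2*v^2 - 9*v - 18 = (v + 2)*(v^2 - 9) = (v + 2)*(v + 3)*(v - 3)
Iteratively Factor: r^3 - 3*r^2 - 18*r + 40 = (r - 5)*(r^2 + 2*r - 8) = (r - 5)*(r - 2)*(r + 4)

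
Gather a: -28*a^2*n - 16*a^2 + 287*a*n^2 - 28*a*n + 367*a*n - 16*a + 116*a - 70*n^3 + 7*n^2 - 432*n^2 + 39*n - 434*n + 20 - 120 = a^2*(-28*n - 16) + a*(287*n^2 + 339*n + 100) - 70*n^3 - 425*n^2 - 395*n - 100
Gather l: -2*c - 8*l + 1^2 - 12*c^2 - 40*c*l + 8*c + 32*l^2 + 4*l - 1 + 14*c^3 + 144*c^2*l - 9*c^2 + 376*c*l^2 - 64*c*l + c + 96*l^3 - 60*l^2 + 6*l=14*c^3 - 21*c^2 + 7*c + 96*l^3 + l^2*(376*c - 28) + l*(144*c^2 - 104*c + 2)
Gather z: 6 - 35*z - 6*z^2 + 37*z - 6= -6*z^2 + 2*z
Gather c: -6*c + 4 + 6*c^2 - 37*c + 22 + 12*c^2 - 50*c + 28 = 18*c^2 - 93*c + 54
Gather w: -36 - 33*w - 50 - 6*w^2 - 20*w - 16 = -6*w^2 - 53*w - 102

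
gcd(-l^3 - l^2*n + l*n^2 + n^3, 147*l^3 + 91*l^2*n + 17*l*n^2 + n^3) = 1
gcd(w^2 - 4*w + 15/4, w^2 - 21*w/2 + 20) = w - 5/2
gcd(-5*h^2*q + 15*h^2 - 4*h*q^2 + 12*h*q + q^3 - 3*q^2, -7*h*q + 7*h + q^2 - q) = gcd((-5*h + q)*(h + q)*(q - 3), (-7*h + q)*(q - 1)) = 1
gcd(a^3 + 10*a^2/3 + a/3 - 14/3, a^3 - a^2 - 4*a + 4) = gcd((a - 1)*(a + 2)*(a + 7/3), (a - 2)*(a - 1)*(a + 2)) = a^2 + a - 2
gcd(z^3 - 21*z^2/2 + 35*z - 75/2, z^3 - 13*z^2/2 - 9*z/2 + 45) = z - 3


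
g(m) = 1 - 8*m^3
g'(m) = -24*m^2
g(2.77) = -169.03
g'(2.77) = -184.15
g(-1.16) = 13.49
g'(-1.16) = -32.29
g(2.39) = -108.22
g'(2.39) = -137.09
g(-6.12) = 1834.77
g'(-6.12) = -898.91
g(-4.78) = 874.72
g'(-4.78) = -548.36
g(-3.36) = 304.46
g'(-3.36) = -270.95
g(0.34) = 0.69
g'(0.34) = -2.77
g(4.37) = -666.63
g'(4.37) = -458.33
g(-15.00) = 27001.00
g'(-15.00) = -5400.00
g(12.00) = -13823.00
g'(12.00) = -3456.00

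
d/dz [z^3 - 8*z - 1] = 3*z^2 - 8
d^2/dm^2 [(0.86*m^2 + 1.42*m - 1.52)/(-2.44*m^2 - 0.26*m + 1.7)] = (-15.817056*m^3 + 32.893152*m^2 - 29.555232*m + 6.589344)/(14.526784*m^6 + 4.643808*m^5 - 29.868528*m^4 - 6.453304*m^3 + 20.81004*m^2 + 2.2542*m - 4.913)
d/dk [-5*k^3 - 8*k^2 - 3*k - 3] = -15*k^2 - 16*k - 3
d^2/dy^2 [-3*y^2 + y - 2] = -6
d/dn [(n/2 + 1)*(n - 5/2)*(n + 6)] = 3*n^2/2 + 11*n/2 - 4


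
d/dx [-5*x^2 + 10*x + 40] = 10 - 10*x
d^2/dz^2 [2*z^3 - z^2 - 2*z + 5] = 12*z - 2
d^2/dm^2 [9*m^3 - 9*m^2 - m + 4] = 54*m - 18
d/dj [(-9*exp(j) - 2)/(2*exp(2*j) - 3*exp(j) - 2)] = (18*exp(2*j) + 8*exp(j) + 12)*exp(j)/(4*exp(4*j) - 12*exp(3*j) + exp(2*j) + 12*exp(j) + 4)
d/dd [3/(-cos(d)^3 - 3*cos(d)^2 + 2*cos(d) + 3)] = 3*(-3*cos(d)^2 - 6*cos(d) + 2)*sin(d)/(cos(d)^3 + 3*cos(d)^2 - 2*cos(d) - 3)^2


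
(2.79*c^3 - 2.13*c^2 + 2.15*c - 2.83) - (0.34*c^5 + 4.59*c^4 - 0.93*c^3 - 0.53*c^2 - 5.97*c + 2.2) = -0.34*c^5 - 4.59*c^4 + 3.72*c^3 - 1.6*c^2 + 8.12*c - 5.03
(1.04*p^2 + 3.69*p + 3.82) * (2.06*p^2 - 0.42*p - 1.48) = 2.1424*p^4 + 7.1646*p^3 + 4.7802*p^2 - 7.0656*p - 5.6536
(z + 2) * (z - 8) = z^2 - 6*z - 16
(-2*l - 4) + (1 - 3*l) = -5*l - 3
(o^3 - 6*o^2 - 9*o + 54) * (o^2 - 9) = o^5 - 6*o^4 - 18*o^3 + 108*o^2 + 81*o - 486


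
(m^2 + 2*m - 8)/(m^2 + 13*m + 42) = (m^2 + 2*m - 8)/(m^2 + 13*m + 42)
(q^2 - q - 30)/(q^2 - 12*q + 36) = (q + 5)/(q - 6)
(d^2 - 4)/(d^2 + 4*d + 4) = (d - 2)/(d + 2)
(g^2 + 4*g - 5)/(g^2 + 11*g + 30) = (g - 1)/(g + 6)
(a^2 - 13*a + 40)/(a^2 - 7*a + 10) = (a - 8)/(a - 2)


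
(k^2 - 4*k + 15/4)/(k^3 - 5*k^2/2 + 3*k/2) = (k - 5/2)/(k*(k - 1))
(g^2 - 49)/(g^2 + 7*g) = (g - 7)/g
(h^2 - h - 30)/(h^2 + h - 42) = (h + 5)/(h + 7)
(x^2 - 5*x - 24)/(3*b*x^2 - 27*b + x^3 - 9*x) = (x - 8)/(3*b*x - 9*b + x^2 - 3*x)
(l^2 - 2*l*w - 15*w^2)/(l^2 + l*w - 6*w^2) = (-l + 5*w)/(-l + 2*w)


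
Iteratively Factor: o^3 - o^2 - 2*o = (o + 1)*(o^2 - 2*o) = o*(o + 1)*(o - 2)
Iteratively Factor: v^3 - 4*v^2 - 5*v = (v + 1)*(v^2 - 5*v) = v*(v + 1)*(v - 5)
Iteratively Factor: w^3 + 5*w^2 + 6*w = (w + 3)*(w^2 + 2*w) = (w + 2)*(w + 3)*(w)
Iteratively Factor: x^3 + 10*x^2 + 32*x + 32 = (x + 4)*(x^2 + 6*x + 8) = (x + 4)^2*(x + 2)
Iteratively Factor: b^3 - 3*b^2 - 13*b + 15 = (b + 3)*(b^2 - 6*b + 5) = (b - 1)*(b + 3)*(b - 5)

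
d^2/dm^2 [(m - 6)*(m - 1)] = 2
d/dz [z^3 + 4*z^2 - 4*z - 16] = 3*z^2 + 8*z - 4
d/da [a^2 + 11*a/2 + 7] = 2*a + 11/2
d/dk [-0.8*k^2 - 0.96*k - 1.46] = -1.6*k - 0.96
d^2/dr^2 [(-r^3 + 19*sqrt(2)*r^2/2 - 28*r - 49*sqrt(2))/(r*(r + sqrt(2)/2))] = 4*(-76*r^3 - 294*sqrt(2)*r^2 - 294*r - 49*sqrt(2))/(r^3*(4*r^3 + 6*sqrt(2)*r^2 + 6*r + sqrt(2)))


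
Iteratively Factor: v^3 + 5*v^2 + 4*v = (v)*(v^2 + 5*v + 4) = v*(v + 4)*(v + 1)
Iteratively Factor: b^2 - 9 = (b + 3)*(b - 3)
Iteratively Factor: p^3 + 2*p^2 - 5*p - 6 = (p + 3)*(p^2 - p - 2) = (p + 1)*(p + 3)*(p - 2)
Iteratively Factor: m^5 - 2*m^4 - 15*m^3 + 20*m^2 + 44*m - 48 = (m + 3)*(m^4 - 5*m^3 + 20*m - 16) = (m + 2)*(m + 3)*(m^3 - 7*m^2 + 14*m - 8) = (m - 2)*(m + 2)*(m + 3)*(m^2 - 5*m + 4) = (m - 2)*(m - 1)*(m + 2)*(m + 3)*(m - 4)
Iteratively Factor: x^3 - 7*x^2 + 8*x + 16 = (x - 4)*(x^2 - 3*x - 4) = (x - 4)^2*(x + 1)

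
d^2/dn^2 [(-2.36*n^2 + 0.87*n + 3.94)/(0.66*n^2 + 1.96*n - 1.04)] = (6.863736*n^3 + 0.578159999999996*n^2 + 34.163712*n + 34.122304)/(0.287496*n^6 + 2.561328*n^5 + 6.247296*n^4 - 0.542528*n^3 - 9.844224*n^2 + 6.359808*n - 1.124864)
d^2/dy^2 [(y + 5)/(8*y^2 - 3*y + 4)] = 2*((y + 5)*(16*y - 3)^2 - (24*y + 37)*(8*y^2 - 3*y + 4))/(8*y^2 - 3*y + 4)^3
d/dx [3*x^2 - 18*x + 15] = 6*x - 18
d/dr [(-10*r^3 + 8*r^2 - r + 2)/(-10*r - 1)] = (200*r^3 - 50*r^2 - 16*r + 21)/(100*r^2 + 20*r + 1)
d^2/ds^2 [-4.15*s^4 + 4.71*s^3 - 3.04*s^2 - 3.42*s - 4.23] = -49.8*s^2 + 28.26*s - 6.08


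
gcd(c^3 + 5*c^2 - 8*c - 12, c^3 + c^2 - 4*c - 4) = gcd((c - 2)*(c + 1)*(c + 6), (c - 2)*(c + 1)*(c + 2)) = c^2 - c - 2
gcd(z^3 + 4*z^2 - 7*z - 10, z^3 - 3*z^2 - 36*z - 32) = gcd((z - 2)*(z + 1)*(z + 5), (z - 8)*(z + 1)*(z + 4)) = z + 1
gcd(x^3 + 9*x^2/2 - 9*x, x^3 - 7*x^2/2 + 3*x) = x^2 - 3*x/2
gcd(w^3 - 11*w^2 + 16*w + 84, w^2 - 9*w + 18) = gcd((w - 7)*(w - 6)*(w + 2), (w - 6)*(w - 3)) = w - 6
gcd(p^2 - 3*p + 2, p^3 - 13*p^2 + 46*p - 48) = p - 2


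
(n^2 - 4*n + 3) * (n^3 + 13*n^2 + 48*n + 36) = n^5 + 9*n^4 - n^3 - 117*n^2 + 108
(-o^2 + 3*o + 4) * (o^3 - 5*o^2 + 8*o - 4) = -o^5 + 8*o^4 - 19*o^3 + 8*o^2 + 20*o - 16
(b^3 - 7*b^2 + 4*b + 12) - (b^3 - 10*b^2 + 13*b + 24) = 3*b^2 - 9*b - 12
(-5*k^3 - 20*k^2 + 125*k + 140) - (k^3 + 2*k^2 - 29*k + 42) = -6*k^3 - 22*k^2 + 154*k + 98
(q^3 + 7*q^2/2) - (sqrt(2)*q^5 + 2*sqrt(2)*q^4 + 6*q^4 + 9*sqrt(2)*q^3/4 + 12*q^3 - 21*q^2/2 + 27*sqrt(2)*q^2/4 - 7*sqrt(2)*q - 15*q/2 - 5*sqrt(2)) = -sqrt(2)*q^5 - 6*q^4 - 2*sqrt(2)*q^4 - 11*q^3 - 9*sqrt(2)*q^3/4 - 27*sqrt(2)*q^2/4 + 14*q^2 + 15*q/2 + 7*sqrt(2)*q + 5*sqrt(2)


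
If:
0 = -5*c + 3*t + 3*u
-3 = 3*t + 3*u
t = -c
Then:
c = -3/5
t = 3/5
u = -8/5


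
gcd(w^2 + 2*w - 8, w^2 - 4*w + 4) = w - 2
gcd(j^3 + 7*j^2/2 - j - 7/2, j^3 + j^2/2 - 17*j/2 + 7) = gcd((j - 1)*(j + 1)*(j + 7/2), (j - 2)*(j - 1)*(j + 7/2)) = j^2 + 5*j/2 - 7/2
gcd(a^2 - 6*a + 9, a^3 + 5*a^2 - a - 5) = 1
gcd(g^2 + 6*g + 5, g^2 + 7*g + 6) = g + 1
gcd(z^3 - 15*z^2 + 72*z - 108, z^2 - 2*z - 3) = z - 3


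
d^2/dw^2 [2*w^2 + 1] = 4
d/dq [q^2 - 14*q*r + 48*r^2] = 2*q - 14*r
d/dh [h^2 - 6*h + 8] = 2*h - 6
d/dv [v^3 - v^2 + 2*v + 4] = 3*v^2 - 2*v + 2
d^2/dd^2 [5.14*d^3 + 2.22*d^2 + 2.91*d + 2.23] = 30.84*d + 4.44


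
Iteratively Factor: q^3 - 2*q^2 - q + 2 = (q - 1)*(q^2 - q - 2) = (q - 1)*(q + 1)*(q - 2)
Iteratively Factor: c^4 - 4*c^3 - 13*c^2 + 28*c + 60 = (c - 3)*(c^3 - c^2 - 16*c - 20) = (c - 3)*(c + 2)*(c^2 - 3*c - 10) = (c - 3)*(c + 2)^2*(c - 5)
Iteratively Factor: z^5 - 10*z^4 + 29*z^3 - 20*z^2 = (z - 4)*(z^4 - 6*z^3 + 5*z^2) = z*(z - 4)*(z^3 - 6*z^2 + 5*z) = z*(z - 5)*(z - 4)*(z^2 - z) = z*(z - 5)*(z - 4)*(z - 1)*(z)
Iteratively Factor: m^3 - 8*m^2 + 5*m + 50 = (m - 5)*(m^2 - 3*m - 10) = (m - 5)^2*(m + 2)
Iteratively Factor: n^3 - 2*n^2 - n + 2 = (n - 1)*(n^2 - n - 2) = (n - 1)*(n + 1)*(n - 2)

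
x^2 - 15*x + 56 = (x - 8)*(x - 7)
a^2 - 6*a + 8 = (a - 4)*(a - 2)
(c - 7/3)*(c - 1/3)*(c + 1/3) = c^3 - 7*c^2/3 - c/9 + 7/27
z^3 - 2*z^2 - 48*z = z*(z - 8)*(z + 6)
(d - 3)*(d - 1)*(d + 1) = d^3 - 3*d^2 - d + 3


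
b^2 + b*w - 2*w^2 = (b - w)*(b + 2*w)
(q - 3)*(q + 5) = q^2 + 2*q - 15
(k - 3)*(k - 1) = k^2 - 4*k + 3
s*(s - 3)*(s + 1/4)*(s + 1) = s^4 - 7*s^3/4 - 7*s^2/2 - 3*s/4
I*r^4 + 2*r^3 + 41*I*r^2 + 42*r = r*(r - 7*I)*(r + 6*I)*(I*r + 1)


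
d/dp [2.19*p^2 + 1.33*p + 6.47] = 4.38*p + 1.33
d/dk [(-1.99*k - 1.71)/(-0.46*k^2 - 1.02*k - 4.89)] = (-0.9154*k^2 - 1.5732*k + 7.9869)/(0.2116*k^4 + 0.9384*k^3 + 5.5392*k^2 + 9.9756*k + 23.9121)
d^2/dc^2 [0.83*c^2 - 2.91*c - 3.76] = 1.66000000000000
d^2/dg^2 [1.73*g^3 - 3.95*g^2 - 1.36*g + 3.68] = 10.38*g - 7.9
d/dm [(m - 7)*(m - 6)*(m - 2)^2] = 4*m^3 - 51*m^2 + 196*m - 220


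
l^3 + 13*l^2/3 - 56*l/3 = l*(l - 8/3)*(l + 7)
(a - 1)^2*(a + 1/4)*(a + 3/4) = a^4 - a^3 - 13*a^2/16 + 5*a/8 + 3/16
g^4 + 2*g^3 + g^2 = g^2*(g + 1)^2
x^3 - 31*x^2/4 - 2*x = x*(x - 8)*(x + 1/4)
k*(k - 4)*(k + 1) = k^3 - 3*k^2 - 4*k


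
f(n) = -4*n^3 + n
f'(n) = 1 - 12*n^2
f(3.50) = -168.00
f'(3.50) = -146.00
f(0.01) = 0.01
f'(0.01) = 1.00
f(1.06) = -3.70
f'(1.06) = -12.48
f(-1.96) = 28.16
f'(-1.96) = -45.10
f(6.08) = -892.94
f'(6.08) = -442.60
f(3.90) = -233.38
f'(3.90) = -181.52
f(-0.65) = 0.45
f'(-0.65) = -4.07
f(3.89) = -231.57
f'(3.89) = -180.59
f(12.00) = -6900.00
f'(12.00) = -1727.00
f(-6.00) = 858.00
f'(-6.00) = -431.00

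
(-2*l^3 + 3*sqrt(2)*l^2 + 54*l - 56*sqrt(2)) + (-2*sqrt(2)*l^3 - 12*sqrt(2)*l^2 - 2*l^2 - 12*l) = -2*sqrt(2)*l^3 - 2*l^3 - 9*sqrt(2)*l^2 - 2*l^2 + 42*l - 56*sqrt(2)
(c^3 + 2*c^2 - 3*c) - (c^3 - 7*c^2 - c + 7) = 9*c^2 - 2*c - 7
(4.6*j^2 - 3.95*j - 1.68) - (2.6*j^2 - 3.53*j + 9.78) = 2.0*j^2 - 0.42*j - 11.46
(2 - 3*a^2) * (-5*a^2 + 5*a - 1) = 15*a^4 - 15*a^3 - 7*a^2 + 10*a - 2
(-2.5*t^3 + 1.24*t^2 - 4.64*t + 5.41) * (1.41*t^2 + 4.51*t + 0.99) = -3.525*t^5 - 9.5266*t^4 - 3.425*t^3 - 12.0707*t^2 + 19.8055*t + 5.3559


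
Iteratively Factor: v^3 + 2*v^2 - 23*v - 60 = (v + 4)*(v^2 - 2*v - 15) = (v - 5)*(v + 4)*(v + 3)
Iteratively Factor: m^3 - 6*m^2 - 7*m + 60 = (m + 3)*(m^2 - 9*m + 20) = (m - 4)*(m + 3)*(m - 5)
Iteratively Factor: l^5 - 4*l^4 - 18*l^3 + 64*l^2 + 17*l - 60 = (l - 3)*(l^4 - l^3 - 21*l^2 + l + 20) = (l - 3)*(l + 1)*(l^3 - 2*l^2 - 19*l + 20) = (l - 3)*(l - 1)*(l + 1)*(l^2 - l - 20) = (l - 5)*(l - 3)*(l - 1)*(l + 1)*(l + 4)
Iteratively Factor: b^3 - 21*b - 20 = (b + 4)*(b^2 - 4*b - 5) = (b - 5)*(b + 4)*(b + 1)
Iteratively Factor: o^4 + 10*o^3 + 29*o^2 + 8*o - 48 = (o + 4)*(o^3 + 6*o^2 + 5*o - 12) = (o + 4)^2*(o^2 + 2*o - 3) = (o - 1)*(o + 4)^2*(o + 3)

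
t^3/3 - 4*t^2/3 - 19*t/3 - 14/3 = (t/3 + 1/3)*(t - 7)*(t + 2)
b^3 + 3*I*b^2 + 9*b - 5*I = (b - I)^2*(b + 5*I)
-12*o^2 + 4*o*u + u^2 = (-2*o + u)*(6*o + u)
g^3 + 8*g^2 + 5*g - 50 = (g - 2)*(g + 5)^2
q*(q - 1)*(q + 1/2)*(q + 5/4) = q^4 + 3*q^3/4 - 9*q^2/8 - 5*q/8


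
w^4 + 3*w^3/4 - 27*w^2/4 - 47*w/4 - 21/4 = (w - 3)*(w + 1)^2*(w + 7/4)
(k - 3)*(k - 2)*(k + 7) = k^3 + 2*k^2 - 29*k + 42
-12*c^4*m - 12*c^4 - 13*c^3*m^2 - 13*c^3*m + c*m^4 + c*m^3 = (-4*c + m)*(c + m)*(3*c + m)*(c*m + c)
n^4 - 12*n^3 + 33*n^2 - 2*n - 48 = (n - 8)*(n - 3)*(n - 2)*(n + 1)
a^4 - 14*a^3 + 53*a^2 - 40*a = a*(a - 8)*(a - 5)*(a - 1)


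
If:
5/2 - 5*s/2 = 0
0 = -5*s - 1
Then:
No Solution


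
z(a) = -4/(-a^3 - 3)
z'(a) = -12*a^2/(-a^3 - 3)^2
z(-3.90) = -0.07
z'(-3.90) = -0.06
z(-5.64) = -0.02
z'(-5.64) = -0.01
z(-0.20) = 1.34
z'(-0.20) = -0.05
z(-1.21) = 3.26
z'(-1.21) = -11.64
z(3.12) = 0.12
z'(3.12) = -0.10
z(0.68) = 1.21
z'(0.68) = -0.51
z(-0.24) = 1.34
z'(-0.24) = -0.08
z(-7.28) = -0.01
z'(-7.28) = -0.00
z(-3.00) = -0.17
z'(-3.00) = -0.19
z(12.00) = 0.00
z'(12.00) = 0.00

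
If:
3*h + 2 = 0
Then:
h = -2/3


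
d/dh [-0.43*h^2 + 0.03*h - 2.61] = 0.03 - 0.86*h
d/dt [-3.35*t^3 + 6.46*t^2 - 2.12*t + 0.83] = -10.05*t^2 + 12.92*t - 2.12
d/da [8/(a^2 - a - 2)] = 8*(1 - 2*a)/(-a^2 + a + 2)^2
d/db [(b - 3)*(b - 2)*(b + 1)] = 3*b^2 - 8*b + 1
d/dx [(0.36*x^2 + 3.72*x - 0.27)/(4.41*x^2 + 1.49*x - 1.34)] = (-15.8688*x^2 + 1.4166*x - 4.5825)/(19.4481*x^4 + 13.1418*x^3 - 9.5987*x^2 - 3.9932*x + 1.7956)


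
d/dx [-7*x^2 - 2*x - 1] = -14*x - 2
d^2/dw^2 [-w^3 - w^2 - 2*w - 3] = -6*w - 2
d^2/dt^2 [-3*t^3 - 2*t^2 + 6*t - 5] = -18*t - 4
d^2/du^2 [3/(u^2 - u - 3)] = 6*(u^2 - u - (2*u - 1)^2 - 3)/(-u^2 + u + 3)^3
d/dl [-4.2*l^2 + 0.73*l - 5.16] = 0.73 - 8.4*l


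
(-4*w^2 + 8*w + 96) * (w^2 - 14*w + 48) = -4*w^4 + 64*w^3 - 208*w^2 - 960*w + 4608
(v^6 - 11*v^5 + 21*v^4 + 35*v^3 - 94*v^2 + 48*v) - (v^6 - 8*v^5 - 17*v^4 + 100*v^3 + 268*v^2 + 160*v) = -3*v^5 + 38*v^4 - 65*v^3 - 362*v^2 - 112*v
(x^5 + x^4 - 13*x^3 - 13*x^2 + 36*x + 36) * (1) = x^5 + x^4 - 13*x^3 - 13*x^2 + 36*x + 36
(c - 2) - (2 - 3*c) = 4*c - 4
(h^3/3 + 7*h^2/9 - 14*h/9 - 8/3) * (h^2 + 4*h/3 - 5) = h^5/3 + 11*h^4/9 - 59*h^3/27 - 233*h^2/27 + 38*h/9 + 40/3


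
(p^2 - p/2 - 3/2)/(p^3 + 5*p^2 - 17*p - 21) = (p - 3/2)/(p^2 + 4*p - 21)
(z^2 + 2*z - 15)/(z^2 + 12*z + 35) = (z - 3)/(z + 7)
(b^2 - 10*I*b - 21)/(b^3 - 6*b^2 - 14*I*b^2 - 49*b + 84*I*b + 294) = (b - 3*I)/(b^2 - b*(6 + 7*I) + 42*I)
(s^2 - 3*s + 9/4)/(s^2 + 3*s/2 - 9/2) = (s - 3/2)/(s + 3)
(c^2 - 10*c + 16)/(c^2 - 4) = (c - 8)/(c + 2)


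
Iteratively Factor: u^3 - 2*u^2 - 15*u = (u - 5)*(u^2 + 3*u) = (u - 5)*(u + 3)*(u)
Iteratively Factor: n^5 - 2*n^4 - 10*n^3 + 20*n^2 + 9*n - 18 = (n + 1)*(n^4 - 3*n^3 - 7*n^2 + 27*n - 18) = (n - 2)*(n + 1)*(n^3 - n^2 - 9*n + 9) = (n - 2)*(n - 1)*(n + 1)*(n^2 - 9) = (n - 3)*(n - 2)*(n - 1)*(n + 1)*(n + 3)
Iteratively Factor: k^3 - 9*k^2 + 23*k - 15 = (k - 3)*(k^2 - 6*k + 5) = (k - 3)*(k - 1)*(k - 5)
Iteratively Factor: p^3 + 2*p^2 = (p)*(p^2 + 2*p) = p^2*(p + 2)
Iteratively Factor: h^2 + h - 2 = (h + 2)*(h - 1)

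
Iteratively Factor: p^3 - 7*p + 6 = (p - 2)*(p^2 + 2*p - 3) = (p - 2)*(p + 3)*(p - 1)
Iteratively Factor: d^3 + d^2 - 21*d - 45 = (d - 5)*(d^2 + 6*d + 9) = (d - 5)*(d + 3)*(d + 3)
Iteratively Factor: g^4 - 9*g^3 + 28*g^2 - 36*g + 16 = (g - 1)*(g^3 - 8*g^2 + 20*g - 16) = (g - 2)*(g - 1)*(g^2 - 6*g + 8) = (g - 2)^2*(g - 1)*(g - 4)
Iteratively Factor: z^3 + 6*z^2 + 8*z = (z + 2)*(z^2 + 4*z) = z*(z + 2)*(z + 4)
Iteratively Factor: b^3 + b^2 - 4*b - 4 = (b + 1)*(b^2 - 4) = (b - 2)*(b + 1)*(b + 2)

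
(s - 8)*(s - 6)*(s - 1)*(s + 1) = s^4 - 14*s^3 + 47*s^2 + 14*s - 48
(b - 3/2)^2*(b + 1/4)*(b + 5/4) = b^4 - 3*b^3/2 - 31*b^2/16 + 39*b/16 + 45/64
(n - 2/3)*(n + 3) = n^2 + 7*n/3 - 2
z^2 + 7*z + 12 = (z + 3)*(z + 4)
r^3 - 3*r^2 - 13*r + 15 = (r - 5)*(r - 1)*(r + 3)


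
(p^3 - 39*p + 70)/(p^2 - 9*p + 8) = (p^3 - 39*p + 70)/(p^2 - 9*p + 8)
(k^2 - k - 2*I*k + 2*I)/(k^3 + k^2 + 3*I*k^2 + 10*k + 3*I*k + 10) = (k - 1)/(k^2 + k*(1 + 5*I) + 5*I)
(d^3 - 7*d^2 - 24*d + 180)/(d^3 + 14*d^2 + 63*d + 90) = (d^2 - 12*d + 36)/(d^2 + 9*d + 18)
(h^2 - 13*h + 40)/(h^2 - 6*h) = (h^2 - 13*h + 40)/(h*(h - 6))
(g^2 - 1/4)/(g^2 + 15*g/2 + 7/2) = (g - 1/2)/(g + 7)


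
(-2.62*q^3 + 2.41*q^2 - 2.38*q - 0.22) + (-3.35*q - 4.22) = -2.62*q^3 + 2.41*q^2 - 5.73*q - 4.44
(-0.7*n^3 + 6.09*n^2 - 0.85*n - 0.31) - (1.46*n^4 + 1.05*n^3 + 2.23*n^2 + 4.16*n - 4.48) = -1.46*n^4 - 1.75*n^3 + 3.86*n^2 - 5.01*n + 4.17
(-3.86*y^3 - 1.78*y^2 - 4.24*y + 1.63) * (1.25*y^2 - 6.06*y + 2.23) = -4.825*y^5 + 21.1666*y^4 - 3.121*y^3 + 23.7625*y^2 - 19.333*y + 3.6349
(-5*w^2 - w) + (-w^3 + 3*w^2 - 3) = -w^3 - 2*w^2 - w - 3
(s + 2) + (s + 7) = 2*s + 9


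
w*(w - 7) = w^2 - 7*w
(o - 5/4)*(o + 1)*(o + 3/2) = o^3 + 5*o^2/4 - 13*o/8 - 15/8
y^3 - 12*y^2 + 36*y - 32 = (y - 8)*(y - 2)^2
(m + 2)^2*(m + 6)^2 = m^4 + 16*m^3 + 88*m^2 + 192*m + 144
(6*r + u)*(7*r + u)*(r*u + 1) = 42*r^3*u + 13*r^2*u^2 + 42*r^2 + r*u^3 + 13*r*u + u^2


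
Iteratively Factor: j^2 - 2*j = (j - 2)*(j)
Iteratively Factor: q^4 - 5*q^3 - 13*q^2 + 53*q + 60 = (q + 1)*(q^3 - 6*q^2 - 7*q + 60) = (q + 1)*(q + 3)*(q^2 - 9*q + 20) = (q - 4)*(q + 1)*(q + 3)*(q - 5)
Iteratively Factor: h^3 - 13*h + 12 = (h - 3)*(h^2 + 3*h - 4) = (h - 3)*(h - 1)*(h + 4)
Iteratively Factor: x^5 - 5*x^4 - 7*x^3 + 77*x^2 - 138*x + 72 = (x - 3)*(x^4 - 2*x^3 - 13*x^2 + 38*x - 24) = (x - 3)*(x - 1)*(x^3 - x^2 - 14*x + 24) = (x - 3)*(x - 2)*(x - 1)*(x^2 + x - 12) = (x - 3)*(x - 2)*(x - 1)*(x + 4)*(x - 3)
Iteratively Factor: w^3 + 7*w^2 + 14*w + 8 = (w + 4)*(w^2 + 3*w + 2) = (w + 2)*(w + 4)*(w + 1)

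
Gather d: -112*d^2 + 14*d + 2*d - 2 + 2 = -112*d^2 + 16*d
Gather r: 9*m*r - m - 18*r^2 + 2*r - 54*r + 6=-m - 18*r^2 + r*(9*m - 52) + 6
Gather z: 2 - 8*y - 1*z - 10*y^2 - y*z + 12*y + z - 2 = -10*y^2 - y*z + 4*y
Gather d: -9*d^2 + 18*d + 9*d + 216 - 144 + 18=-9*d^2 + 27*d + 90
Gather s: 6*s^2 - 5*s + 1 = 6*s^2 - 5*s + 1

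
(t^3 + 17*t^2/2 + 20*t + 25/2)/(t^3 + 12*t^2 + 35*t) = (2*t^2 + 7*t + 5)/(2*t*(t + 7))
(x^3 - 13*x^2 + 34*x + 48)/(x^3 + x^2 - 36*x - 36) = (x - 8)/(x + 6)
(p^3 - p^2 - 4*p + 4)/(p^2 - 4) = p - 1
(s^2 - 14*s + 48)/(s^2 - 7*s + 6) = (s - 8)/(s - 1)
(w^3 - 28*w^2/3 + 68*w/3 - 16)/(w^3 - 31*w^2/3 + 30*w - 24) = (w - 2)/(w - 3)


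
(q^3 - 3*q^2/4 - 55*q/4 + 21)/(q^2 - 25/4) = (4*q^3 - 3*q^2 - 55*q + 84)/(4*q^2 - 25)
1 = 1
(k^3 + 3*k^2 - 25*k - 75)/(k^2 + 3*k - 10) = (k^2 - 2*k - 15)/(k - 2)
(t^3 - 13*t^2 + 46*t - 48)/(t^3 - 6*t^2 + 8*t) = (t^2 - 11*t + 24)/(t*(t - 4))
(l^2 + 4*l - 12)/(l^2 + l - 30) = (l - 2)/(l - 5)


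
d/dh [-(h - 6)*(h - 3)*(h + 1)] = -3*h^2 + 16*h - 9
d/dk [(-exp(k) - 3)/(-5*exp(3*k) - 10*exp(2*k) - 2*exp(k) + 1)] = (-(exp(k) + 3)*(15*exp(2*k) + 20*exp(k) + 2) + 5*exp(3*k) + 10*exp(2*k) + 2*exp(k) - 1)*exp(k)/(5*exp(3*k) + 10*exp(2*k) + 2*exp(k) - 1)^2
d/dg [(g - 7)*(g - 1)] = 2*g - 8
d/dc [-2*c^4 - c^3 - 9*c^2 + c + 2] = -8*c^3 - 3*c^2 - 18*c + 1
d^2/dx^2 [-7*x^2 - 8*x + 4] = -14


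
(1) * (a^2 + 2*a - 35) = a^2 + 2*a - 35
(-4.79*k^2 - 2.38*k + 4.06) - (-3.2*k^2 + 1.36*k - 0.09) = -1.59*k^2 - 3.74*k + 4.15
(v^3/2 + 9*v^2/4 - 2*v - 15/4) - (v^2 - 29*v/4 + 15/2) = v^3/2 + 5*v^2/4 + 21*v/4 - 45/4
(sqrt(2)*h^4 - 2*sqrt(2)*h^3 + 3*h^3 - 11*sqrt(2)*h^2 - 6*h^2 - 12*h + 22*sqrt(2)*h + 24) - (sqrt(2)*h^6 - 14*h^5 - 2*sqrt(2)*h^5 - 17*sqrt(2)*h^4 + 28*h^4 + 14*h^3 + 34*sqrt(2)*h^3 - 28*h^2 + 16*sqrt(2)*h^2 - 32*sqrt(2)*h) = -sqrt(2)*h^6 + 2*sqrt(2)*h^5 + 14*h^5 - 28*h^4 + 18*sqrt(2)*h^4 - 36*sqrt(2)*h^3 - 11*h^3 - 27*sqrt(2)*h^2 + 22*h^2 - 12*h + 54*sqrt(2)*h + 24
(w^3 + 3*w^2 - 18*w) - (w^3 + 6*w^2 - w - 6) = -3*w^2 - 17*w + 6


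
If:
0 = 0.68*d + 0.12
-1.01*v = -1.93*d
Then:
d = -0.18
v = -0.34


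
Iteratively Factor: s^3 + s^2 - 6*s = (s + 3)*(s^2 - 2*s) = s*(s + 3)*(s - 2)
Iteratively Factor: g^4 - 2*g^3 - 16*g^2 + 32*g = (g - 4)*(g^3 + 2*g^2 - 8*g) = g*(g - 4)*(g^2 + 2*g - 8) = g*(g - 4)*(g - 2)*(g + 4)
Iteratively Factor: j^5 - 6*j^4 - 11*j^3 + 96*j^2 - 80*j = (j + 4)*(j^4 - 10*j^3 + 29*j^2 - 20*j) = (j - 5)*(j + 4)*(j^3 - 5*j^2 + 4*j) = j*(j - 5)*(j + 4)*(j^2 - 5*j + 4) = j*(j - 5)*(j - 1)*(j + 4)*(j - 4)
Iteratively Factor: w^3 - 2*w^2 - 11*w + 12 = (w - 1)*(w^2 - w - 12) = (w - 4)*(w - 1)*(w + 3)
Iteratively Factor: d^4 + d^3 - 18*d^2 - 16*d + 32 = (d + 2)*(d^3 - d^2 - 16*d + 16) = (d - 1)*(d + 2)*(d^2 - 16) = (d - 1)*(d + 2)*(d + 4)*(d - 4)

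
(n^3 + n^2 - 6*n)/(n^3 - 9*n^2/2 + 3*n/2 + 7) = 2*n*(n + 3)/(2*n^2 - 5*n - 7)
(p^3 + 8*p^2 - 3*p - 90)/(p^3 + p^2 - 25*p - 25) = (p^2 + 3*p - 18)/(p^2 - 4*p - 5)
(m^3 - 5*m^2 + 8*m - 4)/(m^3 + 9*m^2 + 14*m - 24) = (m^2 - 4*m + 4)/(m^2 + 10*m + 24)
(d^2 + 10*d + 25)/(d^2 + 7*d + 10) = (d + 5)/(d + 2)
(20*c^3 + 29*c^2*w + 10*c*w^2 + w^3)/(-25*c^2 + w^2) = (4*c^2 + 5*c*w + w^2)/(-5*c + w)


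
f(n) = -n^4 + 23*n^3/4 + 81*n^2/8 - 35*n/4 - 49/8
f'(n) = -4*n^3 + 69*n^2/4 + 81*n/4 - 35/4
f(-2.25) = -26.30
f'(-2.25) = 78.58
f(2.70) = 104.09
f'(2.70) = 92.95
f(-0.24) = -3.52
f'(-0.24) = -12.56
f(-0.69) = 2.62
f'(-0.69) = -13.20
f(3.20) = 153.11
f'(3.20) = 101.62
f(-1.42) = 6.19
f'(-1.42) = 8.73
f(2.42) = 79.19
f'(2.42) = 84.59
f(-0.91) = 5.20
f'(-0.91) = -9.88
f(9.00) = -1634.00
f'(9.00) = -1345.25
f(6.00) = 251.88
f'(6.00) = -130.25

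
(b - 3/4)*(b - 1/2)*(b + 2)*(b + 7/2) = b^4 + 17*b^3/4 + b^2/2 - 107*b/16 + 21/8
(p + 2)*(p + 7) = p^2 + 9*p + 14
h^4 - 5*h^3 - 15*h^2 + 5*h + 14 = (h - 7)*(h - 1)*(h + 1)*(h + 2)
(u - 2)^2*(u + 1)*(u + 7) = u^4 + 4*u^3 - 21*u^2 + 4*u + 28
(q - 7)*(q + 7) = q^2 - 49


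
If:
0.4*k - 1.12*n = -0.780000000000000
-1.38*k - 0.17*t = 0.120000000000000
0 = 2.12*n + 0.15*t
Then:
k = 2.98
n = 1.76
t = -24.87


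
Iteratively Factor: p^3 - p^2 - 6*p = (p - 3)*(p^2 + 2*p) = p*(p - 3)*(p + 2)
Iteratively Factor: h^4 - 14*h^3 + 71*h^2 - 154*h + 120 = (h - 3)*(h^3 - 11*h^2 + 38*h - 40) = (h - 4)*(h - 3)*(h^2 - 7*h + 10) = (h - 5)*(h - 4)*(h - 3)*(h - 2)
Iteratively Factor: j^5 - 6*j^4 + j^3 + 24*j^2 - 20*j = (j - 5)*(j^4 - j^3 - 4*j^2 + 4*j) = (j - 5)*(j + 2)*(j^3 - 3*j^2 + 2*j) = (j - 5)*(j - 2)*(j + 2)*(j^2 - j) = (j - 5)*(j - 2)*(j - 1)*(j + 2)*(j)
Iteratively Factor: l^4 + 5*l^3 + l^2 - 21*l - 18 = (l + 3)*(l^3 + 2*l^2 - 5*l - 6) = (l + 3)^2*(l^2 - l - 2) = (l + 1)*(l + 3)^2*(l - 2)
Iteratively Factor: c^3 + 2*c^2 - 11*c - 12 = (c - 3)*(c^2 + 5*c + 4) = (c - 3)*(c + 4)*(c + 1)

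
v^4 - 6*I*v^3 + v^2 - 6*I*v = v*(v - 6*I)*(v - I)*(v + I)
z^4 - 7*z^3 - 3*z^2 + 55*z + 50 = (z - 5)^2*(z + 1)*(z + 2)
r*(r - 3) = r^2 - 3*r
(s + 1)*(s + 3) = s^2 + 4*s + 3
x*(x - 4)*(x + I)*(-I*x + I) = -I*x^4 + x^3 + 5*I*x^3 - 5*x^2 - 4*I*x^2 + 4*x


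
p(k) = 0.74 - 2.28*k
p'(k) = -2.28000000000000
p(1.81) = -3.39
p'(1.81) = -2.28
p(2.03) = -3.89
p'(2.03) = -2.28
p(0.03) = 0.67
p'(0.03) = -2.28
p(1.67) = -3.07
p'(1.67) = -2.28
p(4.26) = -8.97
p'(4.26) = -2.28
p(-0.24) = 1.29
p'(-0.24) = -2.28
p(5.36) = -11.48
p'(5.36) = -2.28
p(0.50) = -0.40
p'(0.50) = -2.28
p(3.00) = -6.10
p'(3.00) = -2.28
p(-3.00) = 7.58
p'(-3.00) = -2.28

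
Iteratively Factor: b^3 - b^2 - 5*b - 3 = (b + 1)*(b^2 - 2*b - 3) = (b + 1)^2*(b - 3)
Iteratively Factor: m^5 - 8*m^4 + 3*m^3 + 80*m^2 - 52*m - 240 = (m + 2)*(m^4 - 10*m^3 + 23*m^2 + 34*m - 120) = (m - 4)*(m + 2)*(m^3 - 6*m^2 - m + 30) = (m - 4)*(m + 2)^2*(m^2 - 8*m + 15) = (m - 4)*(m - 3)*(m + 2)^2*(m - 5)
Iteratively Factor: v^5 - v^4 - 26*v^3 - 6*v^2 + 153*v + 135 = (v + 3)*(v^4 - 4*v^3 - 14*v^2 + 36*v + 45) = (v - 3)*(v + 3)*(v^3 - v^2 - 17*v - 15) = (v - 3)*(v + 1)*(v + 3)*(v^2 - 2*v - 15) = (v - 3)*(v + 1)*(v + 3)^2*(v - 5)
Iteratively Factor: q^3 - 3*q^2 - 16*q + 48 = (q - 3)*(q^2 - 16) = (q - 4)*(q - 3)*(q + 4)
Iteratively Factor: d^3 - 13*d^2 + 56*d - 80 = (d - 4)*(d^2 - 9*d + 20) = (d - 5)*(d - 4)*(d - 4)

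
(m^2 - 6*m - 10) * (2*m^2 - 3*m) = 2*m^4 - 15*m^3 - 2*m^2 + 30*m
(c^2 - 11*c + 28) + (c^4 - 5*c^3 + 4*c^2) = c^4 - 5*c^3 + 5*c^2 - 11*c + 28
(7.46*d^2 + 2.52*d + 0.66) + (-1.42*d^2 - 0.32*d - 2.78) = 6.04*d^2 + 2.2*d - 2.12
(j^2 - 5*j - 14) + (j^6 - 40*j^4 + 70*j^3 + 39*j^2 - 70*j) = j^6 - 40*j^4 + 70*j^3 + 40*j^2 - 75*j - 14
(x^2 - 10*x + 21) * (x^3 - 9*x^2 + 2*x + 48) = x^5 - 19*x^4 + 113*x^3 - 161*x^2 - 438*x + 1008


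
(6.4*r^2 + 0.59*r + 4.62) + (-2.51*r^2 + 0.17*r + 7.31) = 3.89*r^2 + 0.76*r + 11.93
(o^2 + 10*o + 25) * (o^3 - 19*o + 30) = o^5 + 10*o^4 + 6*o^3 - 160*o^2 - 175*o + 750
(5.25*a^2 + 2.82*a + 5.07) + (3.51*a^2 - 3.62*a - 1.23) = 8.76*a^2 - 0.8*a + 3.84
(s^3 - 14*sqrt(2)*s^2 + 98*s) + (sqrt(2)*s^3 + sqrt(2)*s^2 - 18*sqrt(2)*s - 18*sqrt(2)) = s^3 + sqrt(2)*s^3 - 13*sqrt(2)*s^2 - 18*sqrt(2)*s + 98*s - 18*sqrt(2)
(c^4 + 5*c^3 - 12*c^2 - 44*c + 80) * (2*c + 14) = 2*c^5 + 24*c^4 + 46*c^3 - 256*c^2 - 456*c + 1120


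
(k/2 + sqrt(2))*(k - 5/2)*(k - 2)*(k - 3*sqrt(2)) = k^4/2 - 9*k^3/4 - sqrt(2)*k^3/2 - 7*k^2/2 + 9*sqrt(2)*k^2/4 - 5*sqrt(2)*k/2 + 27*k - 30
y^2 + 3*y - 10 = (y - 2)*(y + 5)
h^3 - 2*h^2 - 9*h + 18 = (h - 3)*(h - 2)*(h + 3)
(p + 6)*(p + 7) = p^2 + 13*p + 42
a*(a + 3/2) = a^2 + 3*a/2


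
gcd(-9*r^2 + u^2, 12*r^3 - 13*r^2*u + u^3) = 3*r - u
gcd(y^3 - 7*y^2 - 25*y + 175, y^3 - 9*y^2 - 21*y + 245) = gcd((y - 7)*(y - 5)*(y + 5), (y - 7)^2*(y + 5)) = y^2 - 2*y - 35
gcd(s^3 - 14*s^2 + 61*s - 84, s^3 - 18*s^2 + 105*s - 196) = s^2 - 11*s + 28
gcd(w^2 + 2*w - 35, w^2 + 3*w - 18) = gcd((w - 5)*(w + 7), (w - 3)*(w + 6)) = 1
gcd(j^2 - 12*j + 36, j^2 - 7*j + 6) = j - 6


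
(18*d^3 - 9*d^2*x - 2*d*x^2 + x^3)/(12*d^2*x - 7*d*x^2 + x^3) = (-6*d^2 + d*x + x^2)/(x*(-4*d + x))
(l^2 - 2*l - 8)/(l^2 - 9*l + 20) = (l + 2)/(l - 5)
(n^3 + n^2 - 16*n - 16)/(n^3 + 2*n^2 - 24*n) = (n^2 + 5*n + 4)/(n*(n + 6))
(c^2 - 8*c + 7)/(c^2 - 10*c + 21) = (c - 1)/(c - 3)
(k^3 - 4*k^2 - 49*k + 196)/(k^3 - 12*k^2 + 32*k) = (k^2 - 49)/(k*(k - 8))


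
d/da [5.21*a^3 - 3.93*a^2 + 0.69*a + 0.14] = 15.63*a^2 - 7.86*a + 0.69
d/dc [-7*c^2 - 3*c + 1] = -14*c - 3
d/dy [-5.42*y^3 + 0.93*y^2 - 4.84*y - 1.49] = -16.26*y^2 + 1.86*y - 4.84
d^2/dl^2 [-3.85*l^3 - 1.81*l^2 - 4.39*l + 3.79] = -23.1*l - 3.62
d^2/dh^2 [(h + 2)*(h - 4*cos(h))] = 2*(2*h + 4)*cos(h) + 8*sin(h) + 2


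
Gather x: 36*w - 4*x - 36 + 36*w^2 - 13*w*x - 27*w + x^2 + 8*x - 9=36*w^2 + 9*w + x^2 + x*(4 - 13*w) - 45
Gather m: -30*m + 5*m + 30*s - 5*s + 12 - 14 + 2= -25*m + 25*s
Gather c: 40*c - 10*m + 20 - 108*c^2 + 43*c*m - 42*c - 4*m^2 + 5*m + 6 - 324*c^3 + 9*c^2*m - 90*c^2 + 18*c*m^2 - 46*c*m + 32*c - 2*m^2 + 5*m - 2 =-324*c^3 + c^2*(9*m - 198) + c*(18*m^2 - 3*m + 30) - 6*m^2 + 24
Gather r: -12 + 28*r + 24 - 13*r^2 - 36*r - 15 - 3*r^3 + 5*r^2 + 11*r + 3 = -3*r^3 - 8*r^2 + 3*r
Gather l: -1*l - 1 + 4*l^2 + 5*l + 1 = 4*l^2 + 4*l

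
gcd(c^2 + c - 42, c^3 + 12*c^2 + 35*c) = c + 7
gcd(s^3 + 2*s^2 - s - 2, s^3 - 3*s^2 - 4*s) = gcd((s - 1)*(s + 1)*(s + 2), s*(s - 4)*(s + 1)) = s + 1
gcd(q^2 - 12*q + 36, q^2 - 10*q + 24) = q - 6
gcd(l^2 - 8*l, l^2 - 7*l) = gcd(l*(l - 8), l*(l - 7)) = l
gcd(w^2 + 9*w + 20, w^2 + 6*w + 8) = w + 4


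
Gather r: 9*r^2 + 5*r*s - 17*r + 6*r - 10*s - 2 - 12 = 9*r^2 + r*(5*s - 11) - 10*s - 14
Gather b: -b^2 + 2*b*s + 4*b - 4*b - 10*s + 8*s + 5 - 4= -b^2 + 2*b*s - 2*s + 1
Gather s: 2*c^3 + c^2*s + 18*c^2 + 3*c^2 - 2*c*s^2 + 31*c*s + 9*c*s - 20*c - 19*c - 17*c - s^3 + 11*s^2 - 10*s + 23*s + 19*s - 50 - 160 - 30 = 2*c^3 + 21*c^2 - 56*c - s^3 + s^2*(11 - 2*c) + s*(c^2 + 40*c + 32) - 240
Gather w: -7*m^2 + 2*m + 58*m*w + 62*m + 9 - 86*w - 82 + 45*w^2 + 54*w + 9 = -7*m^2 + 64*m + 45*w^2 + w*(58*m - 32) - 64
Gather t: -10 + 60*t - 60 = 60*t - 70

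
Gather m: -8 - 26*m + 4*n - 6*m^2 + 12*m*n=-6*m^2 + m*(12*n - 26) + 4*n - 8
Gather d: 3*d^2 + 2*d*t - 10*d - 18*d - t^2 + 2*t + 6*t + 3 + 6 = 3*d^2 + d*(2*t - 28) - t^2 + 8*t + 9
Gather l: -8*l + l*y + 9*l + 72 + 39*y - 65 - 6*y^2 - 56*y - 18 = l*(y + 1) - 6*y^2 - 17*y - 11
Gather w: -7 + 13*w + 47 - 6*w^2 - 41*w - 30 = -6*w^2 - 28*w + 10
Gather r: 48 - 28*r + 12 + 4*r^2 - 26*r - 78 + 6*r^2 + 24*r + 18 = 10*r^2 - 30*r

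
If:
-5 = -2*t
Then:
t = 5/2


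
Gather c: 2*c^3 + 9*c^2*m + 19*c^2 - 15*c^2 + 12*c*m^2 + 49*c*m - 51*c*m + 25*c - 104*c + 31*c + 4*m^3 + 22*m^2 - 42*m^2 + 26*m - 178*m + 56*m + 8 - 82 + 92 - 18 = 2*c^3 + c^2*(9*m + 4) + c*(12*m^2 - 2*m - 48) + 4*m^3 - 20*m^2 - 96*m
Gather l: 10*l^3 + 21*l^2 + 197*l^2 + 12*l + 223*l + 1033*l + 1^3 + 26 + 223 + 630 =10*l^3 + 218*l^2 + 1268*l + 880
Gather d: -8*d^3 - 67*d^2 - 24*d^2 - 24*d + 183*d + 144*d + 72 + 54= -8*d^3 - 91*d^2 + 303*d + 126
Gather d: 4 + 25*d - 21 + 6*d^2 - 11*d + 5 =6*d^2 + 14*d - 12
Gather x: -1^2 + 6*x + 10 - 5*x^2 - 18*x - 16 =-5*x^2 - 12*x - 7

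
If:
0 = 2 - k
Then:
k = 2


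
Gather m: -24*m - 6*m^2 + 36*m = -6*m^2 + 12*m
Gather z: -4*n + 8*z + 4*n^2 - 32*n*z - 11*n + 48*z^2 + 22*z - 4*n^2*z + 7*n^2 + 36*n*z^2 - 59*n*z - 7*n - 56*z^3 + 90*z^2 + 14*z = 11*n^2 - 22*n - 56*z^3 + z^2*(36*n + 138) + z*(-4*n^2 - 91*n + 44)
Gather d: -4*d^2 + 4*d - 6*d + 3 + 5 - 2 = -4*d^2 - 2*d + 6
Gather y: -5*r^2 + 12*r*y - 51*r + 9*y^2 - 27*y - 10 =-5*r^2 - 51*r + 9*y^2 + y*(12*r - 27) - 10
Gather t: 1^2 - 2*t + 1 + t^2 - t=t^2 - 3*t + 2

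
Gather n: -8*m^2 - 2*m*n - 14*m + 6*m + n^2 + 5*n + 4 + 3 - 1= -8*m^2 - 8*m + n^2 + n*(5 - 2*m) + 6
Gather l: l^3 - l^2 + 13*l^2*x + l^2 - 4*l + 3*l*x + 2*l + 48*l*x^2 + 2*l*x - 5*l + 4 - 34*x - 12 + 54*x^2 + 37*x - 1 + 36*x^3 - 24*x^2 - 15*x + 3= l^3 + 13*l^2*x + l*(48*x^2 + 5*x - 7) + 36*x^3 + 30*x^2 - 12*x - 6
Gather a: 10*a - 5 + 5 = 10*a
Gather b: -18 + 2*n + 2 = 2*n - 16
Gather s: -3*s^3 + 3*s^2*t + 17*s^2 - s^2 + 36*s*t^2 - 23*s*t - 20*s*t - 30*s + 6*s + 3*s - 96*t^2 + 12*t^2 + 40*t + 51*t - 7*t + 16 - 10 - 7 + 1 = -3*s^3 + s^2*(3*t + 16) + s*(36*t^2 - 43*t - 21) - 84*t^2 + 84*t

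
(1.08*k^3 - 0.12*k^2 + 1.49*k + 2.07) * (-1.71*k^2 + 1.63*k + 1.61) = -1.8468*k^5 + 1.9656*k^4 - 1.0047*k^3 - 1.3042*k^2 + 5.773*k + 3.3327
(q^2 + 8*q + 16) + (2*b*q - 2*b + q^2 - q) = 2*b*q - 2*b + 2*q^2 + 7*q + 16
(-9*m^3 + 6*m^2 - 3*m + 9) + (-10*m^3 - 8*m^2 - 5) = -19*m^3 - 2*m^2 - 3*m + 4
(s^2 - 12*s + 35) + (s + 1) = s^2 - 11*s + 36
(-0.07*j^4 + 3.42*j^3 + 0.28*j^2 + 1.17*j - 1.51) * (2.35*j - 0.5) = -0.1645*j^5 + 8.072*j^4 - 1.052*j^3 + 2.6095*j^2 - 4.1335*j + 0.755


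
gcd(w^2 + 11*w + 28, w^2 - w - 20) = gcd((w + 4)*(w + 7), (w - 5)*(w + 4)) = w + 4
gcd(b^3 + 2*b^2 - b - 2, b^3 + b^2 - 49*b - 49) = b + 1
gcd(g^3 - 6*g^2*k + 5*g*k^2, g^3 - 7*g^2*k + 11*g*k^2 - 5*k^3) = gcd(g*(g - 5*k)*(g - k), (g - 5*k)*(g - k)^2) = g^2 - 6*g*k + 5*k^2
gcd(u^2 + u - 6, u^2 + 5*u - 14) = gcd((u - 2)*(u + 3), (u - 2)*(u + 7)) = u - 2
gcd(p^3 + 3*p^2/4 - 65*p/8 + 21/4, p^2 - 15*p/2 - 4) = 1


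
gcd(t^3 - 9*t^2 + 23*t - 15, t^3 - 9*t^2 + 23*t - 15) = t^3 - 9*t^2 + 23*t - 15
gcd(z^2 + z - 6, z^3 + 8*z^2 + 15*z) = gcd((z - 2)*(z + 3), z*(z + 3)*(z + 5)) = z + 3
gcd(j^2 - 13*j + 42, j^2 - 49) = j - 7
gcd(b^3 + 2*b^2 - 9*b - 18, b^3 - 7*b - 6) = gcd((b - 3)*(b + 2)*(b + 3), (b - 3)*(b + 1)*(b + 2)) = b^2 - b - 6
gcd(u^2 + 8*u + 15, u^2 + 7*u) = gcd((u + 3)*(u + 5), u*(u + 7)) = 1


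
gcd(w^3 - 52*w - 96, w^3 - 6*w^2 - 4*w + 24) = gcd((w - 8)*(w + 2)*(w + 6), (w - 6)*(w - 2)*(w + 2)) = w + 2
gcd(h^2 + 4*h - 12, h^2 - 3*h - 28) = 1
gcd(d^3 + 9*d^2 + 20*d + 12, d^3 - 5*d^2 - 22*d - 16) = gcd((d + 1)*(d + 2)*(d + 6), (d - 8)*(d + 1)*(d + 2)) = d^2 + 3*d + 2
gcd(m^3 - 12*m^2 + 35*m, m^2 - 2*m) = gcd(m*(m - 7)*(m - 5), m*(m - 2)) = m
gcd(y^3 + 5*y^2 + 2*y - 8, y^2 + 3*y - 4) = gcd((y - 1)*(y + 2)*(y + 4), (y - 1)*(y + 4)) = y^2 + 3*y - 4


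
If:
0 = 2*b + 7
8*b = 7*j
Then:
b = -7/2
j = -4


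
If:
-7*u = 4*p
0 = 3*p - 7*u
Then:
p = 0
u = 0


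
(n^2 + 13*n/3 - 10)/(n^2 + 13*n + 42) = (n - 5/3)/(n + 7)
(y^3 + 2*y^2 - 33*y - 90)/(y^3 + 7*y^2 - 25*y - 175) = (y^2 - 3*y - 18)/(y^2 + 2*y - 35)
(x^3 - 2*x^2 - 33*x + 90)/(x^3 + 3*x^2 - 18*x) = (x - 5)/x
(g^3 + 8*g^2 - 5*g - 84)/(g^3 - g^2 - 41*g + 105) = (g + 4)/(g - 5)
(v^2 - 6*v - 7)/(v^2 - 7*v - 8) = (v - 7)/(v - 8)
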